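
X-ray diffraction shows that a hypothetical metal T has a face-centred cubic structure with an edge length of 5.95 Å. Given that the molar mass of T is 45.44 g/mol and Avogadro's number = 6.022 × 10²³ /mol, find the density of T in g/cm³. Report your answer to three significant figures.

An FCC unit cell contains Z = 4 atoms.
Cell volume: a³ = (5.95 Å)³ = (5.950 × 10^-8 cm)³ = 2.106 × 10^-22 cm³.
ρ = Z·M/(N_A·a³) = 4 × 45.44 / (6.022 × 10²³ × 2.106 × 10^-22) = 1.433 g/cm³.

1.43 g/cm³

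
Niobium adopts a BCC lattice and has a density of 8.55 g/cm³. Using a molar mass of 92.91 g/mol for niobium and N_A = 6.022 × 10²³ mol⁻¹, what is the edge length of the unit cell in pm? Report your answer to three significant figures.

330 pm

With Z = 2 atoms per BCC cell, a³ = Z·M/(N_A·ρ) = 2 × 92.91 / (6.022 × 10²³ × 8.550 g/cm³) = 3.609 × 10^-23 cm³.
a = (3.609 × 10^-23)^(1/3) = 3.305 × 10^-8 cm = 330 pm.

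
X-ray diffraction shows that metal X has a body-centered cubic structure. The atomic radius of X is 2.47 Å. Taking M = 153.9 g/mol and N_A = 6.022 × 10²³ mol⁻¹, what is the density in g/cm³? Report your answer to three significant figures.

In a BCC lattice, atoms touch along the body diagonal, so √3·a = 4r, giving a = 5.704 Å = 5.704 × 10^-8 cm.
With Z = 2, ρ = Z·M/(N_A·a³) = 2 × 153.9 / (6.022 × 10²³ × 1.856 × 10^-22) = 2.754 g/cm³.

2.75 g/cm³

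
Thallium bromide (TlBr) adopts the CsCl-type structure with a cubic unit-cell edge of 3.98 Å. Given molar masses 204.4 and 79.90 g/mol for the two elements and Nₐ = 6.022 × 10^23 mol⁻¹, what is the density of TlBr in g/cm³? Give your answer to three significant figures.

The CsCl-type structure contains Z = 1 formula unit per cell; M(TlBr) = 204.4 + 79.90 = 284.3 g/mol.
a³ = (3.980 × 10^-8 cm)³ = 6.304 × 10^-23 cm³.
ρ = 1 × 284.3 / (6.022 × 10²³ × 6.304 × 10^-23) = 7.488 g/cm³.

7.49 g/cm³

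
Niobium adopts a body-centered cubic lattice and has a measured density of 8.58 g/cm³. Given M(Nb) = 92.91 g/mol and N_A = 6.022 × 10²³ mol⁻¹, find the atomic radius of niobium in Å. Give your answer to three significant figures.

1.43 Å

For a BCC cell (Z = 2), a³ = Z·M/(N_A·ρ) = 2 × 92.91 / (6.022 × 10²³ × 8.580) = 3.596 × 10^-23 cm³, so a = 3.301 × 10^-8 cm = 3.301 Å.
Atoms touch along the body diagonal, so √3·a = 4r, so r = 0.4330 × a = 1.43 Å.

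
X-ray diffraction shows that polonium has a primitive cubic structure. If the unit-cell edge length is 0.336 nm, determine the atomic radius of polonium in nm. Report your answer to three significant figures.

0.168 nm

In a simple cubic lattice, atoms touch along the cell edge, so a = 2r.
r = a/2 = 0.336/2 = 0.168 nm.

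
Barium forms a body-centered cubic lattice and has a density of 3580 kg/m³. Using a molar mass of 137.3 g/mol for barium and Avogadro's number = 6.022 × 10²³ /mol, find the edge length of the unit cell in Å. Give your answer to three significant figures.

5.03 Å

With Z = 2 atoms per BCC cell, a³ = Z·M/(N_A·ρ) = 2 × 137.3 / (6.022 × 10²³ × 3.580 g/cm³) = 1.274 × 10^-22 cm³.
a = (1.274 × 10^-22)^(1/3) = 5.031 × 10^-8 cm = 5.03 Å.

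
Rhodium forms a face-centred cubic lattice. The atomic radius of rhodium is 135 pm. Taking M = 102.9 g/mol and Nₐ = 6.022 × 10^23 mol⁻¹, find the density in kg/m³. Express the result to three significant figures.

In an FCC lattice, atoms touch along the face diagonal, so √2·a = 4r, giving a = 381.8 pm = 3.818 × 10^-8 cm.
With Z = 4, ρ = Z·M/(N_A·a³) = 4 × 102.9 / (6.022 × 10²³ × 5.567 × 10^-23) = 12.28 g/cm³ = 12300 kg/m³.

12300 kg/m³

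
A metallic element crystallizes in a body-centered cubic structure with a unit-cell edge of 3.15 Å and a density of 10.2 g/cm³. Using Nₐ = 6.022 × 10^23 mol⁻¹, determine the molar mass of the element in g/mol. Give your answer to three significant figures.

A BCC cell has Z = 2 atoms; a = 3.150 × 10^-8 cm.
M = ρ·N_A·a³/Z = 10.2 × 6.022 × 10²³ × 3.126 × 10^-23 / 2 = 96.0 g/mol.

96.0 g/mol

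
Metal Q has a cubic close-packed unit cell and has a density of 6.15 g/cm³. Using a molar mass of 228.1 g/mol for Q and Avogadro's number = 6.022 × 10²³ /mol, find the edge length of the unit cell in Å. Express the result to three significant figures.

6.27 Å

With Z = 4 atoms per FCC cell, a³ = Z·M/(N_A·ρ) = 4 × 228.1 / (6.022 × 10²³ × 6.150 g/cm³) = 2.464 × 10^-22 cm³.
a = (2.464 × 10^-22)^(1/3) = 6.269 × 10^-8 cm = 6.27 Å.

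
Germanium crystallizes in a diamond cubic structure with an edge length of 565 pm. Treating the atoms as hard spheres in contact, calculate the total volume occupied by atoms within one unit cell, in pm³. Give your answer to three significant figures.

In a diamond cubic lattice nearest neighbors lie along the body diagonal with √3·a = 8r, so r = 0.2165a = 122.3 pm.
V_atoms = Z × (4/3)πr³ = 8 × (4/3)π × (122.3)³ = 6.13 × 10^7 pm³.

6.13 × 10^7 pm³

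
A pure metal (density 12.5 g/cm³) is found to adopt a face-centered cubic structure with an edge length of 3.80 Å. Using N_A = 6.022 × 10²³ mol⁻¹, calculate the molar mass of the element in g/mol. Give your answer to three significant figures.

103 g/mol

An FCC cell has Z = 4 atoms; a = 3.800 × 10^-8 cm.
M = ρ·N_A·a³/Z = 12.5 × 6.022 × 10²³ × 5.487 × 10^-23 / 4 = 103 g/mol.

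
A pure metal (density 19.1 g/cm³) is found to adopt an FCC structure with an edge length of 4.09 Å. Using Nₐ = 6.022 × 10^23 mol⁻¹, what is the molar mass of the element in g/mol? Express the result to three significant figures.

197 g/mol

An FCC cell has Z = 4 atoms; a = 4.090 × 10^-8 cm.
M = ρ·N_A·a³/Z = 19.1 × 6.022 × 10²³ × 6.842 × 10^-23 / 4 = 197 g/mol.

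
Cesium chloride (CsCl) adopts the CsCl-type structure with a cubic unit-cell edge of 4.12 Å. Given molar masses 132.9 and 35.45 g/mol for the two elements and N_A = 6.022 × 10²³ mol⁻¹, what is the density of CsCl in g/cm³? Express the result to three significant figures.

4.00 g/cm³

The CsCl-type structure contains Z = 1 formula unit per cell; M(CsCl) = 132.9 + 35.45 = 168.35 g/mol.
a³ = (4.120 × 10^-8 cm)³ = 6.993 × 10^-23 cm³.
ρ = 1 × 168.35 / (6.022 × 10²³ × 6.993 × 10^-23) = 3.997 g/cm³.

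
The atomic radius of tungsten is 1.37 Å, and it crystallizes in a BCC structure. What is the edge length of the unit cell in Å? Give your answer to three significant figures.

3.16 Å

In a BCC lattice, atoms touch along the body diagonal, so √3·a = 4r.
a = 4r/√3 = 4 × 1.37 / 1.7321 = 3.16 Å.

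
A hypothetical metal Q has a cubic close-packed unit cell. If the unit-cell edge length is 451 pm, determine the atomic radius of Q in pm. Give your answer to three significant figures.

159 pm

In an FCC lattice, atoms touch along the face diagonal, so √2·a = 4r.
r = √2·a/4 = 1.4142 × 451 / 4 = 159 pm.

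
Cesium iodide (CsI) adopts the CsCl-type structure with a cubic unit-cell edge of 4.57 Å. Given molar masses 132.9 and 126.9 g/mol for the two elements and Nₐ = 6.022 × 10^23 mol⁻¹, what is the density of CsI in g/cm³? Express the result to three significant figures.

4.52 g/cm³

The CsCl-type structure contains Z = 1 formula unit per cell; M(CsI) = 132.9 + 126.9 = 259.8 g/mol.
a³ = (4.570 × 10^-8 cm)³ = 9.544 × 10^-23 cm³.
ρ = 1 × 259.8 / (6.022 × 10²³ × 9.544 × 10^-23) = 4.520 g/cm³.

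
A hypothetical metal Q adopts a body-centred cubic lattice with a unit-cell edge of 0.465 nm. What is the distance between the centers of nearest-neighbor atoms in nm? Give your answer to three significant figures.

0.403 nm

In a BCC structure, atoms touch along the body diagonal, so √3·a = 4r; the nearest-neighbor distance equals 2r = 0.8660·a.
d = 0.8660 × 0.465 = 0.403 nm.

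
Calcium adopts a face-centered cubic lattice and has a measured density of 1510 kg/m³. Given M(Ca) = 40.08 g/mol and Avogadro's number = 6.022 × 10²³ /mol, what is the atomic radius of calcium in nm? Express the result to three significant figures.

0.198 nm

For an FCC cell (Z = 4), a³ = Z·M/(N_A·ρ) = 4 × 40.08 / (6.022 × 10²³ × 1.510) = 1.763 × 10^-22 cm³, so a = 5.607 × 10^-8 cm = 0.5607 nm.
Atoms touch along the face diagonal, so √2·a = 4r, so r = 0.3536 × a = 0.198 nm.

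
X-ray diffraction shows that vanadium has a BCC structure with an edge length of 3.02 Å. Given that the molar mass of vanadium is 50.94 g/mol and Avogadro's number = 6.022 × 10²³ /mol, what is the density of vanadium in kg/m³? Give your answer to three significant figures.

6140 kg/m³

A BCC unit cell contains Z = 2 atoms.
Cell volume: a³ = (3.02 Å)³ = (3.020 × 10^-8 cm)³ = 2.754 × 10^-23 cm³.
ρ = Z·M/(N_A·a³) = 2 × 50.94 / (6.022 × 10²³ × 2.754 × 10^-23) = 6.142 g/cm³ = 6140 kg/m³.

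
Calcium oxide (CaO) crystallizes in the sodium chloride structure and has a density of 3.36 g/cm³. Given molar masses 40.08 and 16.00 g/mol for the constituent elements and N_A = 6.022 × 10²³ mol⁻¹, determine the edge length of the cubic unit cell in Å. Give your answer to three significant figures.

4.80 Å

M(CaO) = 56.08 g/mol; Z = 4 formula units per cell.
a³ = Z·M/(N_A·ρ) = 4 × 56.08 / (6.022 × 10²³ × 3.36) = 1.109 × 10^-22 cm³, so a = 4.804 × 10^-8 cm = 4.80 Å.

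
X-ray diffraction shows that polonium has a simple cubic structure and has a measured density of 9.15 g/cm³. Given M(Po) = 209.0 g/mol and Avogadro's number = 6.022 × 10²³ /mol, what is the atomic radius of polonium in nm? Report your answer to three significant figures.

For a simple cubic cell (Z = 1), a³ = Z·M/(N_A·ρ) = 1 × 209.0 / (6.022 × 10²³ × 9.150) = 3.793 × 10^-23 cm³, so a = 3.360 × 10^-8 cm = 0.3360 nm.
Atoms touch along the cell edge, so a = 2r, so r = 0.5000 × a = 0.168 nm.

0.168 nm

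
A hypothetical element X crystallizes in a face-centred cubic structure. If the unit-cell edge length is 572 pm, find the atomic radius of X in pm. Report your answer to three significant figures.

202 pm

In an FCC lattice, atoms touch along the face diagonal, so √2·a = 4r.
r = √2·a/4 = 1.4142 × 572 / 4 = 202 pm.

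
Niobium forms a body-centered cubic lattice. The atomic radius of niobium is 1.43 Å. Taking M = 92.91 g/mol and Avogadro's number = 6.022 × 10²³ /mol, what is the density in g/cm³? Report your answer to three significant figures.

In a BCC lattice, atoms touch along the body diagonal, so √3·a = 4r, giving a = 3.302 Å = 3.302 × 10^-8 cm.
With Z = 2, ρ = Z·M/(N_A·a³) = 2 × 92.91 / (6.022 × 10²³ × 3.602 × 10^-23) = 8.567 g/cm³.

8.57 g/cm³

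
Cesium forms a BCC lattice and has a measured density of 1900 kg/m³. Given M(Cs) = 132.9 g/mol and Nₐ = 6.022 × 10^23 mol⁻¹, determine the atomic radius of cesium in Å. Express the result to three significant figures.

2.66 Å

For a BCC cell (Z = 2), a³ = Z·M/(N_A·ρ) = 2 × 132.9 / (6.022 × 10²³ × 1.900) = 2.323 × 10^-22 cm³, so a = 6.147 × 10^-8 cm = 6.147 Å.
Atoms touch along the body diagonal, so √3·a = 4r, so r = 0.4330 × a = 2.66 Å.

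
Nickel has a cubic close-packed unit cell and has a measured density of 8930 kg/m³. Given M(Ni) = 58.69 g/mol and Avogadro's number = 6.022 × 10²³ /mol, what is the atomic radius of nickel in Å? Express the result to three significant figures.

1.24 Å

For an FCC cell (Z = 4), a³ = Z·M/(N_A·ρ) = 4 × 58.69 / (6.022 × 10²³ × 8.930) = 4.365 × 10^-23 cm³, so a = 3.521 × 10^-8 cm = 3.521 Å.
Atoms touch along the face diagonal, so √2·a = 4r, so r = 0.3536 × a = 1.24 Å.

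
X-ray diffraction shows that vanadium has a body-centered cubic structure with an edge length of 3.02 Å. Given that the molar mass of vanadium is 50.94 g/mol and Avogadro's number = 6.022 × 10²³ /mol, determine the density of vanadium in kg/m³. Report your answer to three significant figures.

6140 kg/m³

A BCC unit cell contains Z = 2 atoms.
Cell volume: a³ = (3.02 Å)³ = (3.020 × 10^-8 cm)³ = 2.754 × 10^-23 cm³.
ρ = Z·M/(N_A·a³) = 2 × 50.94 / (6.022 × 10²³ × 2.754 × 10^-23) = 6.142 g/cm³ = 6140 kg/m³.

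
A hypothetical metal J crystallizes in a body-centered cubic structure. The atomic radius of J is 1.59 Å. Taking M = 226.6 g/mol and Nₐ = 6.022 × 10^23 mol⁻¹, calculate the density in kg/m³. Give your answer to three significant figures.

15200 kg/m³

In a BCC lattice, atoms touch along the body diagonal, so √3·a = 4r, giving a = 3.672 Å = 3.672 × 10^-8 cm.
With Z = 2, ρ = Z·M/(N_A·a³) = 2 × 226.6 / (6.022 × 10²³ × 4.951 × 10^-23) = 15.20 g/cm³ = 15200 kg/m³.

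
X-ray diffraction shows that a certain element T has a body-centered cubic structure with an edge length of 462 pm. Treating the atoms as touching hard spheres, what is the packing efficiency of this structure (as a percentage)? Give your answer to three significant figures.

In a BCC lattice atoms touch along the body diagonal, so √3·a = 4r, so r = 0.4330a = 200.1 pm.
Packing fraction = Z·(4/3)πr³ / a³ = 2 × (4/3)π × (200.1)³ / (462)³ = 0.6802 = 68.0%.

68.0%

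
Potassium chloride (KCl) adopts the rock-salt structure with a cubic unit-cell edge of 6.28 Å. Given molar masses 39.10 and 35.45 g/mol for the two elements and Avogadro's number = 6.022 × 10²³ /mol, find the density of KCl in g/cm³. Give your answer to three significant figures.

The rock-salt structure contains Z = 4 formula units per cell; M(KCl) = 39.10 + 35.45 = 74.55 g/mol.
a³ = (6.280 × 10^-8 cm)³ = 2.477 × 10^-22 cm³.
ρ = 4 × 74.55 / (6.022 × 10²³ × 2.477 × 10^-22) = 1.999 g/cm³.

2.00 g/cm³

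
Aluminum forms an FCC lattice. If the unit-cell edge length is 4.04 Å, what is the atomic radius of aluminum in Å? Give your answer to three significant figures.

1.43 Å

In an FCC lattice, atoms touch along the face diagonal, so √2·a = 4r.
r = √2·a/4 = 1.4142 × 4.04 / 4 = 1.43 Å.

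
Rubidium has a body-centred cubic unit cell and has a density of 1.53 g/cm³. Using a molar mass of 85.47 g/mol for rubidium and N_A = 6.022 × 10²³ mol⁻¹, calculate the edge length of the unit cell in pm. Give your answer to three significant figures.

570 pm

With Z = 2 atoms per BCC cell, a³ = Z·M/(N_A·ρ) = 2 × 85.47 / (6.022 × 10²³ × 1.530 g/cm³) = 1.855 × 10^-22 cm³.
a = (1.855 × 10^-22)^(1/3) = 5.703 × 10^-8 cm = 570 pm.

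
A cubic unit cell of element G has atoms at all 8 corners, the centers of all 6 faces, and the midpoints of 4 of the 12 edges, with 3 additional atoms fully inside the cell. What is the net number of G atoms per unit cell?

Corner atoms are shared by 8 cells (1/8 each), face atoms by 2 (1/2 each), edge atoms by 4 (1/4 each), interior atoms are unshared.
Net atoms = 8 × 1/8 + 6 × 1/2 + 4 × 1/4 + 3 = 1 + 3 + 1 + 3 = 8.

8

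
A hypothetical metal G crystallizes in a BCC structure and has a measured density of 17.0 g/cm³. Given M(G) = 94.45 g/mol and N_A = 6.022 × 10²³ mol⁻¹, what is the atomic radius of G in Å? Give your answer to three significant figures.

1.14 Å

For a BCC cell (Z = 2), a³ = Z·M/(N_A·ρ) = 2 × 94.45 / (6.022 × 10²³ × 17.00) = 1.845 × 10^-23 cm³, so a = 2.642 × 10^-8 cm = 2.642 Å.
Atoms touch along the body diagonal, so √3·a = 4r, so r = 0.4330 × a = 1.14 Å.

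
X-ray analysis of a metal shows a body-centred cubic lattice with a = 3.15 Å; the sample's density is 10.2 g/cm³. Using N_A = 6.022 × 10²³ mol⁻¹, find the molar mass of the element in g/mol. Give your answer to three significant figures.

A BCC cell has Z = 2 atoms; a = 3.150 × 10^-8 cm.
M = ρ·N_A·a³/Z = 10.2 × 6.022 × 10²³ × 3.126 × 10^-23 / 2 = 96.0 g/mol.

96.0 g/mol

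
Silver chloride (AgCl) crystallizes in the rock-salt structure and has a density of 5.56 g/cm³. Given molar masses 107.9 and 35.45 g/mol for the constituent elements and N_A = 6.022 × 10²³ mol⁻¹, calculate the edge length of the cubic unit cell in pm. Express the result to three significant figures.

M(AgCl) = 143.35 g/mol; Z = 4 formula units per cell.
a³ = Z·M/(N_A·ρ) = 4 × 143.35 / (6.022 × 10²³ × 5.56) = 1.713 × 10^-22 cm³, so a = 5.553 × 10^-8 cm = 555 pm.

555 pm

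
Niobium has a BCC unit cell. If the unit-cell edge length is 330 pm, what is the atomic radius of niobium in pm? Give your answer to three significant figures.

In a BCC lattice, atoms touch along the body diagonal, so √3·a = 4r.
r = √3·a/4 = 1.7321 × 330 / 4 = 143 pm.

143 pm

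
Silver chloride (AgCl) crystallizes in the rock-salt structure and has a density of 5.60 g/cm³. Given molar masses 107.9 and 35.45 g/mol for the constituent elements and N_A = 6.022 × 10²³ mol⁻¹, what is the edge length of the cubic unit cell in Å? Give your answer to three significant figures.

5.54 Å

M(AgCl) = 143.35 g/mol; Z = 4 formula units per cell.
a³ = Z·M/(N_A·ρ) = 4 × 143.35 / (6.022 × 10²³ × 5.60) = 1.700 × 10^-22 cm³, so a = 5.540 × 10^-8 cm = 5.54 Å.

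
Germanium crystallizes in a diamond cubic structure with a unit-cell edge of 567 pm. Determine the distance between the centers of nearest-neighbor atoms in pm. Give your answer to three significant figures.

246 pm

In a diamond cubic structure, nearest neighbors lie along the body diagonal with √3·a = 8r; the nearest-neighbor distance equals 2r = 0.4330·a.
d = 0.4330 × 567 = 246 pm.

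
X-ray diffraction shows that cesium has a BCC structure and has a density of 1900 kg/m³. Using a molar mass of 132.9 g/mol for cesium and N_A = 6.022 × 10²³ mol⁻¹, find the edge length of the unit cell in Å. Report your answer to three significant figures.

With Z = 2 atoms per BCC cell, a³ = Z·M/(N_A·ρ) = 2 × 132.9 / (6.022 × 10²³ × 1.900 g/cm³) = 2.323 × 10^-22 cm³.
a = (2.323 × 10^-22)^(1/3) = 6.147 × 10^-8 cm = 6.15 Å.

6.15 Å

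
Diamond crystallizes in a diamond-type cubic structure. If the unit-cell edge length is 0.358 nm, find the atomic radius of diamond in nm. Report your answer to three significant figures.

0.0775 nm

In a diamond cubic lattice, nearest neighbors lie along the body diagonal with √3·a = 8r.
r = √3·a/8 = 1.7321 × 0.358 / 8 = 0.0775 nm.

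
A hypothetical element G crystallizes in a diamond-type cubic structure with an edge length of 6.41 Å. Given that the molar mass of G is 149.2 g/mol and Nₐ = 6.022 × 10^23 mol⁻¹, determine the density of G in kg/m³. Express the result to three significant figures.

A diamond cubic unit cell contains Z = 8 atoms.
Cell volume: a³ = (6.41 Å)³ = (6.410 × 10^-8 cm)³ = 2.634 × 10^-22 cm³.
ρ = Z·M/(N_A·a³) = 8 × 149.2 / (6.022 × 10²³ × 2.634 × 10^-22) = 7.526 g/cm³ = 7530 kg/m³.

7530 kg/m³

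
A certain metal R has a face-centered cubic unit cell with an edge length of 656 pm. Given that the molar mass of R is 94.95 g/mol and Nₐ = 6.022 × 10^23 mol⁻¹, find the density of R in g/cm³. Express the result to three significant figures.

2.23 g/cm³

An FCC unit cell contains Z = 4 atoms.
Cell volume: a³ = (656 pm)³ = (6.560 × 10^-8 cm)³ = 2.823 × 10^-22 cm³.
ρ = Z·M/(N_A·a³) = 4 × 94.95 / (6.022 × 10²³ × 2.823 × 10^-22) = 2.234 g/cm³.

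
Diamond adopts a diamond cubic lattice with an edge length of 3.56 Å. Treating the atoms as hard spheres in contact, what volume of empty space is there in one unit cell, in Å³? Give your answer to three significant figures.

29.8 Å³

In a diamond cubic lattice nearest neighbors lie along the body diagonal with √3·a = 8r, so r = 0.2165a = 0.7708 Å.
V_cell = a³ = 45.12 Å³; V_atoms = 8 × (4/3)πr³ = 15.34 Å³.
Empty space = 45.12 − 15.34 = 29.8 Å³.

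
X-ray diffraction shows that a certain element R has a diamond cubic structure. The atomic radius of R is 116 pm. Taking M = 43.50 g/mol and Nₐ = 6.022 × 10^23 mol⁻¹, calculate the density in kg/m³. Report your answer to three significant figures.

3760 kg/m³

In a diamond cubic lattice, nearest neighbors lie along the body diagonal with √3·a = 8r, giving a = 535.8 pm = 5.358 × 10^-8 cm.
With Z = 8, ρ = Z·M/(N_A·a³) = 8 × 43.50 / (6.022 × 10²³ × 1.538 × 10^-22) = 3.757 g/cm³ = 3760 kg/m³.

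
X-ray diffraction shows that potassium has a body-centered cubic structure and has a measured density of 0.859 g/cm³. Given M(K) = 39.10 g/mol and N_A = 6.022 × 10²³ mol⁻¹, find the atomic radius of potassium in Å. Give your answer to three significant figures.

For a BCC cell (Z = 2), a³ = Z·M/(N_A·ρ) = 2 × 39.10 / (6.022 × 10²³ × 0.8590) = 1.512 × 10^-22 cm³, so a = 5.327 × 10^-8 cm = 5.327 Å.
Atoms touch along the body diagonal, so √3·a = 4r, so r = 0.4330 × a = 2.31 Å.

2.31 Å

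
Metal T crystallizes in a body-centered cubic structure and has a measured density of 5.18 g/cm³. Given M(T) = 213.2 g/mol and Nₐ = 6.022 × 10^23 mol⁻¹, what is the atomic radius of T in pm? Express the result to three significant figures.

For a BCC cell (Z = 2), a³ = Z·M/(N_A·ρ) = 2 × 213.2 / (6.022 × 10²³ × 5.180) = 1.367 × 10^-22 cm³, so a = 5.151 × 10^-8 cm = 515.1 pm.
Atoms touch along the body diagonal, so √3·a = 4r, so r = 0.4330 × a = 223 pm.

223 pm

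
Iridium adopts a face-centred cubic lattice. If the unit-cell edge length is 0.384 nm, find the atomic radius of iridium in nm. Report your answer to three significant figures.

0.136 nm

In an FCC lattice, atoms touch along the face diagonal, so √2·a = 4r.
r = √2·a/4 = 1.4142 × 0.384 / 4 = 0.136 nm.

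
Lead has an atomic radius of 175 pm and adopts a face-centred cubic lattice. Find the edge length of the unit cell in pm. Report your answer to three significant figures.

495 pm

In an FCC lattice, atoms touch along the face diagonal, so √2·a = 4r.
a = 4r/√2 = 4 × 175 / 1.4142 = 495 pm.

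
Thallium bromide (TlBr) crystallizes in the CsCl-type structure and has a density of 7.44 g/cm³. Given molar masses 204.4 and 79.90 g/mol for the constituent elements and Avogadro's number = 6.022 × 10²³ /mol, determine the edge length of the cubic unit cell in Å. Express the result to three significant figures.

3.99 Å

M(TlBr) = 284.3 g/mol; Z = 1 formula unit per cell.
a³ = Z·M/(N_A·ρ) = 1 × 284.3 / (6.022 × 10²³ × 7.44) = 6.345 × 10^-23 cm³, so a = 3.989 × 10^-8 cm = 3.99 Å.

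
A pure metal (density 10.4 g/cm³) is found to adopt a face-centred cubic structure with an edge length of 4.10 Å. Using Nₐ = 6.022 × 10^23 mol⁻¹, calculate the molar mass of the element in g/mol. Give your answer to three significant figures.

An FCC cell has Z = 4 atoms; a = 4.100 × 10^-8 cm.
M = ρ·N_A·a³/Z = 10.4 × 6.022 × 10²³ × 6.892 × 10^-23 / 4 = 108 g/mol.

108 g/mol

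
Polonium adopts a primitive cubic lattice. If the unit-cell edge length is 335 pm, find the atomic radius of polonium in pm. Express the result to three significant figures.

In a simple cubic lattice, atoms touch along the cell edge, so a = 2r.
r = a/2 = 335/2 = 168 pm.

168 pm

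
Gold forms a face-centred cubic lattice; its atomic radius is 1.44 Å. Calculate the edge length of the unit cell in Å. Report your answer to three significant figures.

In an FCC lattice, atoms touch along the face diagonal, so √2·a = 4r.
a = 4r/√2 = 4 × 1.44 / 1.4142 = 4.07 Å.

4.07 Å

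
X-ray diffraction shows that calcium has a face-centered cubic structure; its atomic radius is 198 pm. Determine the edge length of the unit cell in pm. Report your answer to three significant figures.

In an FCC lattice, atoms touch along the face diagonal, so √2·a = 4r.
a = 4r/√2 = 4 × 198 / 1.4142 = 560 pm.

560 pm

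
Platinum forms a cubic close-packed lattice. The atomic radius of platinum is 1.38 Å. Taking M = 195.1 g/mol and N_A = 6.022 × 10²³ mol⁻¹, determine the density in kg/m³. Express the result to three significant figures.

21800 kg/m³

In an FCC lattice, atoms touch along the face diagonal, so √2·a = 4r, giving a = 3.903 Å = 3.903 × 10^-8 cm.
With Z = 4, ρ = Z·M/(N_A·a³) = 4 × 195.1 / (6.022 × 10²³ × 5.947 × 10^-23) = 21.79 g/cm³ = 21800 kg/m³.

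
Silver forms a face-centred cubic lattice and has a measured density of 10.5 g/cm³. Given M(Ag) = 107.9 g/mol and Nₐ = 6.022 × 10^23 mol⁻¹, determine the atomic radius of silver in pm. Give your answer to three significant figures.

144 pm

For an FCC cell (Z = 4), a³ = Z·M/(N_A·ρ) = 4 × 107.9 / (6.022 × 10²³ × 10.50) = 6.826 × 10^-23 cm³, so a = 4.087 × 10^-8 cm = 408.7 pm.
Atoms touch along the face diagonal, so √2·a = 4r, so r = 0.3536 × a = 144 pm.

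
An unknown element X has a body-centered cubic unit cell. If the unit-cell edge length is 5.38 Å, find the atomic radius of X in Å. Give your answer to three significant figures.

In a BCC lattice, atoms touch along the body diagonal, so √3·a = 4r.
r = √3·a/4 = 1.7321 × 5.38 / 4 = 2.33 Å.

2.33 Å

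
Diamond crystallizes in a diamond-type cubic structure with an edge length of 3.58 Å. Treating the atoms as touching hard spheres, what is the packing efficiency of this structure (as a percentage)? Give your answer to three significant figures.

34.0%

In a diamond cubic lattice nearest neighbors lie along the body diagonal with √3·a = 8r, so r = 0.2165a = 0.7751 Å.
Packing fraction = Z·(4/3)πr³ / a³ = 8 × (4/3)π × (0.7751)³ / (3.58)³ = 0.3401 = 34.0%.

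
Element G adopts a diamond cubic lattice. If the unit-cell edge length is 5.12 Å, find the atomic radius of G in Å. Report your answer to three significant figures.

1.11 Å

In a diamond cubic lattice, nearest neighbors lie along the body diagonal with √3·a = 8r.
r = √3·a/8 = 1.7321 × 5.12 / 8 = 1.11 Å.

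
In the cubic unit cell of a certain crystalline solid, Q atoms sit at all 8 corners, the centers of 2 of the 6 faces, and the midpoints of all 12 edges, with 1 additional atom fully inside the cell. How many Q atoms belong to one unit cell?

Corner atoms are shared by 8 cells (1/8 each), face atoms by 2 (1/2 each), edge atoms by 4 (1/4 each), interior atoms are unshared.
Net atoms = 8 × 1/8 + 2 × 1/2 + 12 × 1/4 + 1 = 1 + 1 + 3 + 1 = 6.

6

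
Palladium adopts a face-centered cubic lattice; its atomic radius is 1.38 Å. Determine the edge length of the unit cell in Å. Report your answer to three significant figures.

In an FCC lattice, atoms touch along the face diagonal, so √2·a = 4r.
a = 4r/√2 = 4 × 1.38 / 1.4142 = 3.90 Å.

3.90 Å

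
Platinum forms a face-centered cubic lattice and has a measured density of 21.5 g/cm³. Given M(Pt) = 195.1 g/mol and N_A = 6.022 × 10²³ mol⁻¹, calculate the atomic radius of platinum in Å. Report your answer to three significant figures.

For an FCC cell (Z = 4), a³ = Z·M/(N_A·ρ) = 4 × 195.1 / (6.022 × 10²³ × 21.50) = 6.028 × 10^-23 cm³, so a = 3.921 × 10^-8 cm = 3.921 Å.
Atoms touch along the face diagonal, so √2·a = 4r, so r = 0.3536 × a = 1.39 Å.

1.39 Å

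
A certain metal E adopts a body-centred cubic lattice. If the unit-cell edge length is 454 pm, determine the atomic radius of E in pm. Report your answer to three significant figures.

In a BCC lattice, atoms touch along the body diagonal, so √3·a = 4r.
r = √3·a/4 = 1.7321 × 454 / 4 = 197 pm.

197 pm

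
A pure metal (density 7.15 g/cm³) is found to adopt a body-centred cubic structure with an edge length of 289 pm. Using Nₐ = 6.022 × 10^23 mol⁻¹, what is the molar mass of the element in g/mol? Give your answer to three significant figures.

A BCC cell has Z = 2 atoms; a = 2.890 × 10^-8 cm.
M = ρ·N_A·a³/Z = 7.15 × 6.022 × 10²³ × 2.414 × 10^-23 / 2 = 52.0 g/mol.

52.0 g/mol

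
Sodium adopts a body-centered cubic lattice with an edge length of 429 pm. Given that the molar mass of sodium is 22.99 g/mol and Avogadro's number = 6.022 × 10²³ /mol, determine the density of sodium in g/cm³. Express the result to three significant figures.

0.967 g/cm³

A BCC unit cell contains Z = 2 atoms.
Cell volume: a³ = (429 pm)³ = (4.290 × 10^-8 cm)³ = 7.895 × 10^-23 cm³.
ρ = Z·M/(N_A·a³) = 2 × 22.99 / (6.022 × 10²³ × 7.895 × 10^-23) = 0.9671 g/cm³.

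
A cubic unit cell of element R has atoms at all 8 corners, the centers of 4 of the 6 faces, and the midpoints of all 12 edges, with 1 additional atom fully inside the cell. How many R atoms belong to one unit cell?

7

Corner atoms are shared by 8 cells (1/8 each), face atoms by 2 (1/2 each), edge atoms by 4 (1/4 each), interior atoms are unshared.
Net atoms = 8 × 1/8 + 4 × 1/2 + 12 × 1/4 + 1 = 1 + 2 + 3 + 1 = 7.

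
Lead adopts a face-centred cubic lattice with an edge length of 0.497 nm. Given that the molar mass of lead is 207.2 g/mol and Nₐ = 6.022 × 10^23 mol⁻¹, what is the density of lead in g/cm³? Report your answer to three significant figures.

11.2 g/cm³

An FCC unit cell contains Z = 4 atoms.
Cell volume: a³ = (0.497 nm)³ = (4.970 × 10^-8 cm)³ = 1.228 × 10^-22 cm³.
ρ = Z·M/(N_A·a³) = 4 × 207.2 / (6.022 × 10²³ × 1.228 × 10^-22) = 11.21 g/cm³.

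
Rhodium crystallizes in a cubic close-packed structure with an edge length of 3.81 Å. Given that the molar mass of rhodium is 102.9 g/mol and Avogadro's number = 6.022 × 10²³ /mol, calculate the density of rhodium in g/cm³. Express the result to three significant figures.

12.4 g/cm³

An FCC unit cell contains Z = 4 atoms.
Cell volume: a³ = (3.81 Å)³ = (3.810 × 10^-8 cm)³ = 5.531 × 10^-23 cm³.
ρ = Z·M/(N_A·a³) = 4 × 102.9 / (6.022 × 10²³ × 5.531 × 10^-23) = 12.36 g/cm³.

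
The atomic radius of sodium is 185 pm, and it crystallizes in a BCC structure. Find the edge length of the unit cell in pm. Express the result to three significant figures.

In a BCC lattice, atoms touch along the body diagonal, so √3·a = 4r.
a = 4r/√3 = 4 × 185 / 1.7321 = 427 pm.

427 pm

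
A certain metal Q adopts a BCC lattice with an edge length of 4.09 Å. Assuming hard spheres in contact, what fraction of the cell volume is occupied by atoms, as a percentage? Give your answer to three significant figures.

In a BCC lattice atoms touch along the body diagonal, so √3·a = 4r, so r = 0.4330a = 1.771 Å.
Packing fraction = Z·(4/3)πr³ / a³ = 2 × (4/3)π × (1.771)³ / (4.09)³ = 0.6802 = 68.0%.

68.0%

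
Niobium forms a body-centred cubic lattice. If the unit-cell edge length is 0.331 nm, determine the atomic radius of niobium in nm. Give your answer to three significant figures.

In a BCC lattice, atoms touch along the body diagonal, so √3·a = 4r.
r = √3·a/4 = 1.7321 × 0.331 / 4 = 0.143 nm.

0.143 nm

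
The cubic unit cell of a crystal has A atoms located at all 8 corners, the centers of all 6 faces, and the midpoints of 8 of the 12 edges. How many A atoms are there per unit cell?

Corner atoms are shared by 8 cells (1/8 each), face atoms by 2 (1/2 each), edge atoms by 4 (1/4 each).
Net atoms = 8 × 1/8 + 6 × 1/2 + 8 × 1/4 = 1 + 3 + 2 = 6.

6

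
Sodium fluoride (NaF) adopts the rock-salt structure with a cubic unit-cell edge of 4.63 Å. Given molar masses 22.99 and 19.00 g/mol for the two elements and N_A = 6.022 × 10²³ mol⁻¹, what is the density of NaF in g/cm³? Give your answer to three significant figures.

2.81 g/cm³

The rock-salt structure contains Z = 4 formula units per cell; M(NaF) = 22.99 + 19.00 = 41.99 g/mol.
a³ = (4.630 × 10^-8 cm)³ = 9.925 × 10^-23 cm³.
ρ = 4 × 41.99 / (6.022 × 10²³ × 9.925 × 10^-23) = 2.810 g/cm³.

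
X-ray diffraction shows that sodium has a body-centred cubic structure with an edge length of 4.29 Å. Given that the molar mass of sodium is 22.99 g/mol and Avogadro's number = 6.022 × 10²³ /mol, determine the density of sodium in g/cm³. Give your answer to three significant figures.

0.967 g/cm³

A BCC unit cell contains Z = 2 atoms.
Cell volume: a³ = (4.29 Å)³ = (4.290 × 10^-8 cm)³ = 7.895 × 10^-23 cm³.
ρ = Z·M/(N_A·a³) = 2 × 22.99 / (6.022 × 10²³ × 7.895 × 10^-23) = 0.9671 g/cm³.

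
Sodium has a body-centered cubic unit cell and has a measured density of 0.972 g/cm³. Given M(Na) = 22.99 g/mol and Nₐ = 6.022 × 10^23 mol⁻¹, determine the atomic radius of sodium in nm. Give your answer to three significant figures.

0.185 nm

For a BCC cell (Z = 2), a³ = Z·M/(N_A·ρ) = 2 × 22.99 / (6.022 × 10²³ × 0.9720) = 7.855 × 10^-23 cm³, so a = 4.283 × 10^-8 cm = 0.4283 nm.
Atoms touch along the body diagonal, so √3·a = 4r, so r = 0.4330 × a = 0.185 nm.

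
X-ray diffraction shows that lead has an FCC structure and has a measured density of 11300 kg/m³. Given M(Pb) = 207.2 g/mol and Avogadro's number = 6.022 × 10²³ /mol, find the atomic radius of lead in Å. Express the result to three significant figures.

For an FCC cell (Z = 4), a³ = Z·M/(N_A·ρ) = 4 × 207.2 / (6.022 × 10²³ × 11.30) = 1.218 × 10^-22 cm³, so a = 4.957 × 10^-8 cm = 4.957 Å.
Atoms touch along the face diagonal, so √2·a = 4r, so r = 0.3536 × a = 1.75 Å.

1.75 Å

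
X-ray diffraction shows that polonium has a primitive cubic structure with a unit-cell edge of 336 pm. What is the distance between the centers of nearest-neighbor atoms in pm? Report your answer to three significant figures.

In a simple cubic structure, atoms touch along the cell edge, so a = 2r; the nearest-neighbor distance equals 2r = 1.000·a.
d = 1.000 × 336 = 336 pm.

336 pm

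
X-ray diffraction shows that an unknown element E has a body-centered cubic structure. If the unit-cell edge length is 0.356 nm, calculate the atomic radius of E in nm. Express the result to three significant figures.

0.154 nm

In a BCC lattice, atoms touch along the body diagonal, so √3·a = 4r.
r = √3·a/4 = 1.7321 × 0.356 / 4 = 0.154 nm.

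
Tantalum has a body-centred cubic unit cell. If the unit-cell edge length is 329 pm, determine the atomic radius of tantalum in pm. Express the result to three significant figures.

142 pm

In a BCC lattice, atoms touch along the body diagonal, so √3·a = 4r.
r = √3·a/4 = 1.7321 × 329 / 4 = 142 pm.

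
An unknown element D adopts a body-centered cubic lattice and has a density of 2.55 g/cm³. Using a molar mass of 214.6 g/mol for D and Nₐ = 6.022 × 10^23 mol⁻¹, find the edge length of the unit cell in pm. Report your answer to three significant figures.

With Z = 2 atoms per BCC cell, a³ = Z·M/(N_A·ρ) = 2 × 214.6 / (6.022 × 10²³ × 2.550 g/cm³) = 2.795 × 10^-22 cm³.
a = (2.795 × 10^-22)^(1/3) = 6.538 × 10^-8 cm = 654 pm.

654 pm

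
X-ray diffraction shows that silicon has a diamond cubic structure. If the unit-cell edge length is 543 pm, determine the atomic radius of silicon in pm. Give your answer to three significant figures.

118 pm

In a diamond cubic lattice, nearest neighbors lie along the body diagonal with √3·a = 8r.
r = √3·a/8 = 1.7321 × 543 / 8 = 118 pm.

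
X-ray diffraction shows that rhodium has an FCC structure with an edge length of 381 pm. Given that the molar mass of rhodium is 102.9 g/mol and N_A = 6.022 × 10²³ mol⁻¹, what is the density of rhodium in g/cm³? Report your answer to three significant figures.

12.4 g/cm³

An FCC unit cell contains Z = 4 atoms.
Cell volume: a³ = (381 pm)³ = (3.810 × 10^-8 cm)³ = 5.531 × 10^-23 cm³.
ρ = Z·M/(N_A·a³) = 4 × 102.9 / (6.022 × 10²³ × 5.531 × 10^-23) = 12.36 g/cm³.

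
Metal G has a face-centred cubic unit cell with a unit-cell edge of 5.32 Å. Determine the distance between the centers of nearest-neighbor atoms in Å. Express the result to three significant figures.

In an FCC structure, atoms touch along the face diagonal, so √2·a = 4r; the nearest-neighbor distance equals 2r = 0.7071·a.
d = 0.7071 × 5.32 = 3.76 Å.

3.76 Å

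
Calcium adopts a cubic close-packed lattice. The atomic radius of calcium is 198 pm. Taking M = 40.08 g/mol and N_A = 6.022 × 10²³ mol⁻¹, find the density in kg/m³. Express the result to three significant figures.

In an FCC lattice, atoms touch along the face diagonal, so √2·a = 4r, giving a = 560.0 pm = 5.600 × 10^-8 cm.
With Z = 4, ρ = Z·M/(N_A·a³) = 4 × 40.08 / (6.022 × 10²³ × 1.756 × 10^-22) = 1.516 g/cm³ = 1520 kg/m³.

1520 kg/m³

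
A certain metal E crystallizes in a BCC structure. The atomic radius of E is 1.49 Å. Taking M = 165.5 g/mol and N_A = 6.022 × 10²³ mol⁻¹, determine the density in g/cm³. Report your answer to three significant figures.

In a BCC lattice, atoms touch along the body diagonal, so √3·a = 4r, giving a = 3.441 Å = 3.441 × 10^-8 cm.
With Z = 2, ρ = Z·M/(N_A·a³) = 2 × 165.5 / (6.022 × 10²³ × 4.074 × 10^-23) = 13.49 g/cm³.

13.5 g/cm³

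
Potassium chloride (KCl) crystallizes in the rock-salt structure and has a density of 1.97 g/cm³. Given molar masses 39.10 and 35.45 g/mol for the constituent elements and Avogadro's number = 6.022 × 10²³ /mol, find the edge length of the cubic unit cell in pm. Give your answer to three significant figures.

M(KCl) = 74.55 g/mol; Z = 4 formula units per cell.
a³ = Z·M/(N_A·ρ) = 4 × 74.55 / (6.022 × 10²³ × 1.97) = 2.514 × 10^-22 cm³, so a = 6.311 × 10^-8 cm = 631 pm.

631 pm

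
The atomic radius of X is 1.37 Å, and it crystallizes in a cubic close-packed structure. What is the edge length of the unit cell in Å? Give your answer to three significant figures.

In an FCC lattice, atoms touch along the face diagonal, so √2·a = 4r.
a = 4r/√2 = 4 × 1.37 / 1.4142 = 3.87 Å.

3.87 Å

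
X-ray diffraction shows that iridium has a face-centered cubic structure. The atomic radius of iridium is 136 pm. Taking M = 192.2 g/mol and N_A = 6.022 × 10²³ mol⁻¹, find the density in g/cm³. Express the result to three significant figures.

In an FCC lattice, atoms touch along the face diagonal, so √2·a = 4r, giving a = 384.7 pm = 3.847 × 10^-8 cm.
With Z = 4, ρ = Z·M/(N_A·a³) = 4 × 192.2 / (6.022 × 10²³ × 5.692 × 10^-23) = 22.43 g/cm³.

22.4 g/cm³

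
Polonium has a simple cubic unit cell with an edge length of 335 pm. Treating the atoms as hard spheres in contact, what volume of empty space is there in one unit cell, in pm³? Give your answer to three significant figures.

1.79 × 10^7 pm³

In a simple cubic lattice atoms touch along the cell edge, so a = 2r, so r = 0.5000a = 167.5 pm.
V_cell = a³ = 3.760 × 10^7 pm³; V_atoms = 1 × (4/3)πr³ = 1.968 × 10^7 pm³.
Empty space = 3.760 × 10^7 − 1.968 × 10^7 = 1.79 × 10^7 pm³.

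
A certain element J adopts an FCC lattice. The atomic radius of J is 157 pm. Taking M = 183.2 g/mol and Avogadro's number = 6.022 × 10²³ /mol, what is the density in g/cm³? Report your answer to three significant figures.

13.9 g/cm³

In an FCC lattice, atoms touch along the face diagonal, so √2·a = 4r, giving a = 444.1 pm = 4.441 × 10^-8 cm.
With Z = 4, ρ = Z·M/(N_A·a³) = 4 × 183.2 / (6.022 × 10²³ × 8.757 × 10^-23) = 13.90 g/cm³.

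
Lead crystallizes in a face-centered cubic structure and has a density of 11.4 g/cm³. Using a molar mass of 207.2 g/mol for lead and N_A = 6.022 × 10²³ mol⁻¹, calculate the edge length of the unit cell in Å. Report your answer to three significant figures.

With Z = 4 atoms per FCC cell, a³ = Z·M/(N_A·ρ) = 4 × 207.2 / (6.022 × 10²³ × 11.40 g/cm³) = 1.207 × 10^-22 cm³.
a = (1.207 × 10^-22)^(1/3) = 4.942 × 10^-8 cm = 4.94 Å.

4.94 Å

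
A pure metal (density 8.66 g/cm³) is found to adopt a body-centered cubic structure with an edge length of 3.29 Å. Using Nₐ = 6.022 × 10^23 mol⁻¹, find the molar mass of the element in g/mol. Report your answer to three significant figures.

A BCC cell has Z = 2 atoms; a = 3.290 × 10^-8 cm.
M = ρ·N_A·a³/Z = 8.66 × 6.022 × 10²³ × 3.561 × 10^-23 / 2 = 92.9 g/mol.

92.9 g/mol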